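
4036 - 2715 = 1321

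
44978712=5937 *7576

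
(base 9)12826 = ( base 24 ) F23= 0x21F3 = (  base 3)102220220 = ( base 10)8691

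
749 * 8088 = 6057912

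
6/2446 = 3/1223 = 0.00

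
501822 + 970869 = 1472691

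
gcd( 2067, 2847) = 39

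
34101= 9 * 3789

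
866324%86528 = 1044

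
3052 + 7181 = 10233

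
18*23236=418248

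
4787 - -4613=9400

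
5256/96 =54 + 3/4 = 54.75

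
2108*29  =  61132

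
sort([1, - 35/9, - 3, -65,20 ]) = [ - 65,-35/9,  -  3,  1,20 ]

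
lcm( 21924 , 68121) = 1907388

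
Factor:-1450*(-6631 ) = 2^1*5^2*19^1 * 29^1*349^1 = 9614950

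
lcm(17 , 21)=357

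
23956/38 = 11978/19 = 630.42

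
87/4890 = 29/1630 = 0.02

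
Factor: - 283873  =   - 283873^1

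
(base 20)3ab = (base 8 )2603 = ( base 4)112003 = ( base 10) 1411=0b10110000011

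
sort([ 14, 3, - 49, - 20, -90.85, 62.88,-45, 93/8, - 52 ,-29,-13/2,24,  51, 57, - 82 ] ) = [ - 90.85, - 82, - 52, - 49, - 45  , - 29, - 20,-13/2, 3,  93/8, 14,24 , 51,57,62.88]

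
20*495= 9900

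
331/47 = 331/47 =7.04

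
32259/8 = 4032 + 3/8 = 4032.38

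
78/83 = 78/83 = 0.94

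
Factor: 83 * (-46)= - 3818 = - 2^1*23^1*83^1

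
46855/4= 46855/4 =11713.75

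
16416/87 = 5472/29 = 188.69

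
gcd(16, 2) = 2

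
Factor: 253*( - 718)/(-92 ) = 3949/2 = 2^( - 1)*11^1 * 359^1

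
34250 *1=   34250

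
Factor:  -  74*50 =  -  2^2 * 5^2*37^1  =  - 3700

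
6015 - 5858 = 157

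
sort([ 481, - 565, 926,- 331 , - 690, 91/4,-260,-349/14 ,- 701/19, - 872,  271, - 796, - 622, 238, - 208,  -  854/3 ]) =[ - 872 ,  -  796, - 690,-622,-565, - 331 , - 854/3 , - 260,- 208,-701/19,-349/14,91/4,238, 271, 481 , 926]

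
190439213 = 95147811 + 95291402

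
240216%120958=119258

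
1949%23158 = 1949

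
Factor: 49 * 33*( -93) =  - 3^2*7^2 *11^1  *31^1 = - 150381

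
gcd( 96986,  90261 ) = 1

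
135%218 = 135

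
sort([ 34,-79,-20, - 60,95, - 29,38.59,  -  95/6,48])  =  [ -79, - 60, - 29  , -20,-95/6 , 34, 38.59, 48,95]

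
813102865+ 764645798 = 1577748663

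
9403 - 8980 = 423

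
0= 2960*0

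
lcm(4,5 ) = 20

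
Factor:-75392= -2^7*19^1*31^1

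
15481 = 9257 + 6224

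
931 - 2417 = -1486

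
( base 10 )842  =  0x34A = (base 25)18H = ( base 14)442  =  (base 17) 2f9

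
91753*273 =25048569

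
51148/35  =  51148/35 = 1461.37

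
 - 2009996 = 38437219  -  40447215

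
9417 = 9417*1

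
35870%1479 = 374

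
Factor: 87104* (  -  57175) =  - 4980171200  =  -  2^6*5^2*1361^1*2287^1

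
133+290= 423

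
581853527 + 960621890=1542475417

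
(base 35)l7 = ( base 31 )NT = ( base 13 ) 451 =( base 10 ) 742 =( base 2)1011100110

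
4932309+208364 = 5140673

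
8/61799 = 8/61799 = 0.00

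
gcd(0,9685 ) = 9685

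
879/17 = 879/17 = 51.71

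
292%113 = 66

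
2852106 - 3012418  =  -160312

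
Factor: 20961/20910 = 2^(  -  1 )*3^1 * 5^ (- 1 )*41^(-1 )*137^1 = 411/410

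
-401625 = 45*(- 8925) 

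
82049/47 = 82049/47 = 1745.72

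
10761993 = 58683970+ - 47921977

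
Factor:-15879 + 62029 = 2^1*5^2 * 13^1*71^1 = 46150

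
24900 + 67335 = 92235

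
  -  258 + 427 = 169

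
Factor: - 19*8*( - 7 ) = 2^3*7^1*19^1 = 1064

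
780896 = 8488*92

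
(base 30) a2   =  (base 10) 302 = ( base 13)1a3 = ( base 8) 456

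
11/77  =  1/7 = 0.14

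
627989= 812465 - 184476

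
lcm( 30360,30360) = 30360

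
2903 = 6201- 3298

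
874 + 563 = 1437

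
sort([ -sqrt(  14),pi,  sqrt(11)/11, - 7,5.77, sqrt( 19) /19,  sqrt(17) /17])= [ - 7, - sqrt( 14 ),sqrt( 19)/19, sqrt(17 )/17, sqrt( 11 ) /11, pi, 5.77 ] 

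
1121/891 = 1121/891  =  1.26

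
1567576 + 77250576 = 78818152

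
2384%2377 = 7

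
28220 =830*34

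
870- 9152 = - 8282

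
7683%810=393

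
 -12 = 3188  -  3200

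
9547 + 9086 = 18633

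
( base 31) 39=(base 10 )102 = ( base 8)146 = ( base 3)10210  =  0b1100110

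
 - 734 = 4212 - 4946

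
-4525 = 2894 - 7419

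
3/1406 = 3/1406 = 0.00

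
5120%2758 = 2362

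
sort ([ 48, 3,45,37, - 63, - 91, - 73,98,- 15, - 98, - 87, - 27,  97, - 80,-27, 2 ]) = [ - 98,  -  91, - 87, - 80,-73, - 63,-27, - 27, - 15, 2,  3, 37,45,  48,97  ,  98] 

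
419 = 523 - 104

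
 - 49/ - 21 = 2+1/3 = 2.33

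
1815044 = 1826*994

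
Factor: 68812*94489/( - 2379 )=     -  106589788/39 = - 2^2*3^( - 1) * 13^( - 1)*1549^1  *  17203^1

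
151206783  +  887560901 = 1038767684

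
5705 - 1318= 4387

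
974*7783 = 7580642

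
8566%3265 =2036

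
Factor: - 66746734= - 2^1*19^2*193^1 * 479^1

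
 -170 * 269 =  - 45730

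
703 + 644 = 1347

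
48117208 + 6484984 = 54602192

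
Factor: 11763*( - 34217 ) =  - 3^2 * 1307^1*34217^1 = - 402494571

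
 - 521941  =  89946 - 611887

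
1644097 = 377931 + 1266166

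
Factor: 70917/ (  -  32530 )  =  -2^(  -  1)*3^1 * 5^( - 1 )*7^1*11^1*307^1*3253^( - 1)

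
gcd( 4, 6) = 2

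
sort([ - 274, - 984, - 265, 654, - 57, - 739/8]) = [ - 984, - 274, - 265 , - 739/8, - 57, 654 ]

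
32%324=32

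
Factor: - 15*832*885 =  - 2^6*3^2*5^2*13^1 *59^1 = -  11044800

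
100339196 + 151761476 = 252100672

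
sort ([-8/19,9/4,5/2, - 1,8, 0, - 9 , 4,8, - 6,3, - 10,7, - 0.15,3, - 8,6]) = [ - 10,  -  9 , - 8, - 6, - 1, - 8/19, - 0.15, 0,9/4 , 5/2, 3,3, 4,6,7,8,8]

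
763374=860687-97313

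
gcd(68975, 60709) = 1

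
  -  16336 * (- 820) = 13395520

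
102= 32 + 70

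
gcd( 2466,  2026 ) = 2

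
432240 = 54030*8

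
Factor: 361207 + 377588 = 3^1*5^1  *49253^1 = 738795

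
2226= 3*742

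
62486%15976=14558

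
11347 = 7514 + 3833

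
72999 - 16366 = 56633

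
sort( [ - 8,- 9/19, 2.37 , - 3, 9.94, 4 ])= [ - 8, - 3, - 9/19,2.37, 4, 9.94] 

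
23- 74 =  - 51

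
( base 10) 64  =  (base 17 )3d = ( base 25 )2E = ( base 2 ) 1000000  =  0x40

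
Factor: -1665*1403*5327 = -12443845365= - 3^2*5^1*7^1*23^1*37^1*61^1*761^1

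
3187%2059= 1128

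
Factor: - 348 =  -2^2*3^1 * 29^1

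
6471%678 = 369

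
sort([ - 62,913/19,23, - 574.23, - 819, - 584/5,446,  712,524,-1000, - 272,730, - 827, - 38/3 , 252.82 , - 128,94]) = [ - 1000, - 827, - 819,-574.23,  -  272, - 128, - 584/5,  -  62, - 38/3,23, 913/19,94,252.82,446, 524, 712,730] 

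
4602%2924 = 1678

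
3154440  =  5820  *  542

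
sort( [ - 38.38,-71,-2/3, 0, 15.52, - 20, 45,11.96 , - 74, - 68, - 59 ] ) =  [ - 74, - 71 , - 68, - 59, - 38.38, - 20, - 2/3,0, 11.96, 15.52,45] 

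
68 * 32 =2176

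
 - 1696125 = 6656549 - 8352674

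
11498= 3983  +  7515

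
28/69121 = 28/69121 = 0.00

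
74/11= 6+8/11 =6.73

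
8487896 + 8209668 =16697564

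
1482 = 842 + 640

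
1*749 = 749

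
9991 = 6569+3422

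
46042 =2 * 23021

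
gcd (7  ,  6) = 1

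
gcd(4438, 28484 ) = 2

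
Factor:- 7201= -19^1 * 379^1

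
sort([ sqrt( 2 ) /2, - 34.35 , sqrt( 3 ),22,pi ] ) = [ - 34.35,sqrt( 2 )/2,sqrt(3), pi,22]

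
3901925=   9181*425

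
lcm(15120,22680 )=45360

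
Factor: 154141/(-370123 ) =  - 167/401 = - 167^1*401^( - 1 )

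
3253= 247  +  3006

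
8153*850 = 6930050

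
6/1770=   1/295  =  0.00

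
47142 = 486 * 97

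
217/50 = 4 + 17/50 = 4.34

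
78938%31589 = 15760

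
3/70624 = 3/70624= 0.00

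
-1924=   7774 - 9698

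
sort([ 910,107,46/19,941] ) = [ 46/19,107, 910,  941 ] 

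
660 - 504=156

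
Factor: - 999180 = - 2^2*3^2*5^1*7^1*13^1*61^1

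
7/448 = 1/64=0.02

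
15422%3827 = 114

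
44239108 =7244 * 6107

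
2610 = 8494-5884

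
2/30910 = 1/15455 = 0.00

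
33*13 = 429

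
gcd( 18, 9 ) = 9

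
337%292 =45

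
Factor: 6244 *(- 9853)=- 2^2*7^1*59^1*167^1*223^1=-61522132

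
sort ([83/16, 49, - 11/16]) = [ - 11/16,83/16, 49 ] 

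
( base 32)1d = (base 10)45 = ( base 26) 1j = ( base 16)2D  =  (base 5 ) 140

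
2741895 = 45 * 60931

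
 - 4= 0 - 4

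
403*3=1209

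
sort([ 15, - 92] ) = [ - 92,15 ]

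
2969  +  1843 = 4812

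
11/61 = 11/61 =0.18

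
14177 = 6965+7212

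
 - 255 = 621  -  876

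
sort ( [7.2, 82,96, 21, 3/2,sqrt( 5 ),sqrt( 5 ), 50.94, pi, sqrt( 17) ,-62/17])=[-62/17, 3/2, sqrt( 5) , sqrt(5), pi,sqrt(17), 7.2 , 21, 50.94  ,  82,96 ]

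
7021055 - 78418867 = -71397812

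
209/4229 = 209/4229=0.05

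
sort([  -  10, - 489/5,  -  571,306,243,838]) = [ - 571, - 489/5,-10,243,306,838] 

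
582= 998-416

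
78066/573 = 136 + 46/191 = 136.24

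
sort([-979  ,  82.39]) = [ - 979,  82.39]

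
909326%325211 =258904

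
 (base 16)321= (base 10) 801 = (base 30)QL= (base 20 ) 201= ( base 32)p1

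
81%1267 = 81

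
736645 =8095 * 91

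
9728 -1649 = 8079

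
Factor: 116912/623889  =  2^4 * 3^( - 3 ) * 7^ ( - 1 )*3301^(  -  1)*7307^1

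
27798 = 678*41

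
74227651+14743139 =88970790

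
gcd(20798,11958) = 2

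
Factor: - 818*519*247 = - 2^1*3^1*13^1*19^1*173^1*409^1 = - 104861874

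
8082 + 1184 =9266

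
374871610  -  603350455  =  - 228478845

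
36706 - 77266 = -40560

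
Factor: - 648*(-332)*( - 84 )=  - 2^7*3^5*7^1*83^1 = - 18071424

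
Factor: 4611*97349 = 448876239 = 3^1*7^1*29^1 * 53^1*13907^1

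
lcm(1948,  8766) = 17532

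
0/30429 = 0 = 0.00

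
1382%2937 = 1382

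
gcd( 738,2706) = 246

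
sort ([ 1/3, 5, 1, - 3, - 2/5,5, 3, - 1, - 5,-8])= [ - 8 , - 5, - 3, - 1,-2/5, 1/3, 1, 3,5, 5] 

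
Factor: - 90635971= - 31^1 *2923741^1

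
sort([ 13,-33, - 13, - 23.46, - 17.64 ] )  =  [ - 33, - 23.46,- 17.64, - 13, 13] 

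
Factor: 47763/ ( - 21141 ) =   -  61/27   =  -3^(  -  3 )*61^1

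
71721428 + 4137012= 75858440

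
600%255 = 90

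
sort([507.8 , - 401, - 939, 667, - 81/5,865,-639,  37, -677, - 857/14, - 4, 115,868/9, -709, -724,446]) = [ - 939, - 724, - 709, - 677,-639, - 401, - 857/14,-81/5,  -  4, 37, 868/9, 115, 446, 507.8,667, 865 ]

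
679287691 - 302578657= 376709034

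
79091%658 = 131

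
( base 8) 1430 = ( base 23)1ba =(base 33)o0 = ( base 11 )660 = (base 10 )792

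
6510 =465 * 14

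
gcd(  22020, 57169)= 1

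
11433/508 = 22 + 257/508 = 22.51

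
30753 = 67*459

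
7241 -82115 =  - 74874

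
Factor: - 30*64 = - 2^7 *3^1*5^1 = - 1920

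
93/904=93/904 = 0.10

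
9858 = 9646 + 212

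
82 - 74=8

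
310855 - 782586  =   - 471731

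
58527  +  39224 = 97751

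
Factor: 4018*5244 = 2^3*3^1*7^2*19^1*23^1*41^1 = 21070392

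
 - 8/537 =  - 1+529/537 =- 0.01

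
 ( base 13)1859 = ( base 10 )3623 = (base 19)a0d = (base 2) 111000100111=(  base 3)11222012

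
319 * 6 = 1914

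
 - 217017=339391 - 556408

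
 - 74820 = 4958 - 79778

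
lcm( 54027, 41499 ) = 2863431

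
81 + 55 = 136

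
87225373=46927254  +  40298119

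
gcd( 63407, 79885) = 1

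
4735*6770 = 32055950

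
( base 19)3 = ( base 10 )3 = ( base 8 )3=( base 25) 3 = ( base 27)3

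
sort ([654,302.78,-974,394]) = [-974,302.78 , 394,  654]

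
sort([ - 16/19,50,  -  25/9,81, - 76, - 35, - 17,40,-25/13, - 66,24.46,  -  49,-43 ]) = [- 76, - 66, - 49, - 43, - 35, - 17, - 25/9, - 25/13,-16/19,  24.46, 40,50,81]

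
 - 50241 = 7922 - 58163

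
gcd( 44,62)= 2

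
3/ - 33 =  - 1/11= - 0.09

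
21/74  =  21/74 = 0.28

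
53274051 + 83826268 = 137100319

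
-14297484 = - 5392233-8905251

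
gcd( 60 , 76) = 4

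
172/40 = 43/10 = 4.30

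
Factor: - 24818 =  - 2^1*12409^1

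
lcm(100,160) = 800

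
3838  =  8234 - 4396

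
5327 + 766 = 6093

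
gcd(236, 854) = 2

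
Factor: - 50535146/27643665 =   -  2^1*3^( - 1)*5^( - 1 )*7^ (- 1)*31^2*26293^1 * 263273^( - 1 ) 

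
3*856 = 2568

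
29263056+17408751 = 46671807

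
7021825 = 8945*785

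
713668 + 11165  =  724833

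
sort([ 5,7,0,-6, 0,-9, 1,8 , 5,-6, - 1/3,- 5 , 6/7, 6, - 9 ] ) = [ -9, - 9,-6, -6, - 5, - 1/3, 0,0, 6/7, 1,5,  5, 6, 7, 8] 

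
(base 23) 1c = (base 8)43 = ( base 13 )29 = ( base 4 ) 203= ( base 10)35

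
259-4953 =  - 4694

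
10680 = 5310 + 5370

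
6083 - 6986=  - 903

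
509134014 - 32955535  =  476178479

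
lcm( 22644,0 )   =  0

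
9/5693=9/5693 = 0.00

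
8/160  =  1/20=0.05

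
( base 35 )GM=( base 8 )1106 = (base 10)582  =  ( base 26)ma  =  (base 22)14A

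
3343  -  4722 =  - 1379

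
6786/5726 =1 + 530/2863 = 1.19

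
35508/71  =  35508/71  =  500.11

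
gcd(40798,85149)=1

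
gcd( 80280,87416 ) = 1784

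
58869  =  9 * 6541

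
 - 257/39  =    -  257/39= -6.59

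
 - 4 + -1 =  - 5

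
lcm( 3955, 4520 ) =31640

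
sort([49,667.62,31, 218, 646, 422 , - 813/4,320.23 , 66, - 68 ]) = [  -  813/4, - 68, 31, 49,66, 218,  320.23, 422  ,  646, 667.62 ] 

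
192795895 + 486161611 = 678957506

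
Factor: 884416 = 2^6*13^1*1063^1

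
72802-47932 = 24870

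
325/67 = 4  +  57/67 = 4.85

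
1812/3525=604/1175 = 0.51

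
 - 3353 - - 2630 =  - 723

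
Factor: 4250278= 2^1 * 1433^1*1483^1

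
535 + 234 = 769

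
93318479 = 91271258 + 2047221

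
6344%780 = 104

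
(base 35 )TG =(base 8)2007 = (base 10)1031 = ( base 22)22j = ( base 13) 614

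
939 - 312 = 627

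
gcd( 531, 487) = 1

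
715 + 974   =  1689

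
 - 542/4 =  - 136 + 1/2 = - 135.50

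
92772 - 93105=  - 333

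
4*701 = 2804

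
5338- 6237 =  - 899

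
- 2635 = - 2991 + 356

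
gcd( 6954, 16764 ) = 6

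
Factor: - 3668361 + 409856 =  - 5^1*233^1*2797^1 = - 3258505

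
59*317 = 18703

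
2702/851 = 3 + 149/851  =  3.18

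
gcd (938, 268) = 134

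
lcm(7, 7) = 7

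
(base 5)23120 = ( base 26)2BM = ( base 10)1660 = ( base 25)2GA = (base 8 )3174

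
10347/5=10347/5= 2069.40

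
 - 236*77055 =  - 18184980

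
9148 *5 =45740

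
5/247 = 5/247 = 0.02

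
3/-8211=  - 1/2737   =  - 0.00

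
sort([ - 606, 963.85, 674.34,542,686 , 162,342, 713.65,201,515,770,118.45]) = [-606,118.45, 162 , 201,342,515,542 , 674.34,686, 713.65,770 , 963.85]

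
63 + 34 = 97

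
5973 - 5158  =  815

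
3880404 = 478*8118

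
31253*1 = 31253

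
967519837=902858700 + 64661137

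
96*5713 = 548448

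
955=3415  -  2460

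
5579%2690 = 199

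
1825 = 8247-6422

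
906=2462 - 1556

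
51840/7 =51840/7 = 7405.71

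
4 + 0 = 4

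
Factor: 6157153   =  6157153^1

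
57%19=0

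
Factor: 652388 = 2^2* 11^1*14827^1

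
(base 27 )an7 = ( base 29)9c1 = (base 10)7918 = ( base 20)jfi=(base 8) 17356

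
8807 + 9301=18108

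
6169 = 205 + 5964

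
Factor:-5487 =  - 3^1*31^1 * 59^1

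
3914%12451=3914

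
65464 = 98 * 668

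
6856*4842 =33196752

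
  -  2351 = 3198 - 5549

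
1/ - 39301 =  - 1 + 39300/39301 = - 0.00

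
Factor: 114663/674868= 38221/224956= 2^ (-2 )*37^1*1033^1*56239^(- 1 )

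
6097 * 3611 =22016267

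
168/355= 168/355 = 0.47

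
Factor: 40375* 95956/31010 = 55346050/443 = 2^1*5^2*17^1*19^1 * 23^1*149^1*443^( - 1)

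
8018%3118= 1782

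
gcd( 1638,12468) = 6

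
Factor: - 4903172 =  - 2^2 * 859^1*1427^1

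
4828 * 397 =1916716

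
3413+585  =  3998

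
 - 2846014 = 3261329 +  - 6107343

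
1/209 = 1/209=0.00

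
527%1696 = 527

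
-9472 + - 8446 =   -  17918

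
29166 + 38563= 67729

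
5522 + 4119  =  9641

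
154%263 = 154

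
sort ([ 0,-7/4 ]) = [-7/4, 0]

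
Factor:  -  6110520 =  - 2^3 * 3^1*5^1*13^1*3917^1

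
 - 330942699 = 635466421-966409120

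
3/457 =3/457 = 0.01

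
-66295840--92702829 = 26406989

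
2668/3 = 889+1/3 = 889.33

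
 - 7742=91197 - 98939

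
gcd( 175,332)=1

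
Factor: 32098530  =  2^1* 3^1*5^1*1069951^1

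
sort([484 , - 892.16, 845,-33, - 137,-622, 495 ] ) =[-892.16, -622, - 137, - 33,484,  495, 845 ] 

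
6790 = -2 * (  -  3395) 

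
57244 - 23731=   33513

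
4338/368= 11 + 145/184 = 11.79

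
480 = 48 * 10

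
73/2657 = 73/2657 =0.03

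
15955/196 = 81  +  79/196 = 81.40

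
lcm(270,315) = 1890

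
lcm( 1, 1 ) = 1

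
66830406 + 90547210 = 157377616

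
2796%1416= 1380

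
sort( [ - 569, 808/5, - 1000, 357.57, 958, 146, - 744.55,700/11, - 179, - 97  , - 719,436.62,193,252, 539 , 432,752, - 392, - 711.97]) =[ - 1000, - 744.55, - 719, - 711.97, - 569, - 392,-179, - 97, 700/11, 146, 808/5, 193,  252, 357.57,432, 436.62,539, 752, 958] 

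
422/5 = 422/5 = 84.40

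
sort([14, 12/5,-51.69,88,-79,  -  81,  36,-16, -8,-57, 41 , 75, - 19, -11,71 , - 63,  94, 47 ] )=[ -81,-79,  -  63,  -  57,-51.69, - 19,-16, - 11,-8,12/5,14, 36, 41,  47, 71,  75, 88, 94] 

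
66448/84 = 791  +  1/21 = 791.05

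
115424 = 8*14428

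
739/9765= 739/9765 = 0.08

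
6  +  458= 464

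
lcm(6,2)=6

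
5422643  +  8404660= 13827303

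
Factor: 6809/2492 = 2^ ( - 2)*7^(-1 )*11^1*89^( - 1)*619^1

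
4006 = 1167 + 2839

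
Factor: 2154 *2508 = 5402232  =  2^3*3^2*11^1*19^1*359^1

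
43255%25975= 17280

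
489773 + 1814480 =2304253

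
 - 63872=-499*128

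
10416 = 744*14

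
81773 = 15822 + 65951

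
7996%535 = 506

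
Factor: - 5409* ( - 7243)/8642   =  2^(-1 )*3^2*29^( - 1)*149^( - 1)*601^1*7243^1 = 39177387/8642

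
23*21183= 487209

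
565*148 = 83620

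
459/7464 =153/2488 = 0.06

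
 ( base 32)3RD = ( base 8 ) 7555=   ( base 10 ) 3949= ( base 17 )db5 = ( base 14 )1621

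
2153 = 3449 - 1296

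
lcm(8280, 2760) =8280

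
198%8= 6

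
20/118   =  10/59  =  0.17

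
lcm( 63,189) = 189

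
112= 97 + 15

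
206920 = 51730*4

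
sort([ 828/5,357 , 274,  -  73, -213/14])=[  -  73 , - 213/14 , 828/5  ,  274, 357 ]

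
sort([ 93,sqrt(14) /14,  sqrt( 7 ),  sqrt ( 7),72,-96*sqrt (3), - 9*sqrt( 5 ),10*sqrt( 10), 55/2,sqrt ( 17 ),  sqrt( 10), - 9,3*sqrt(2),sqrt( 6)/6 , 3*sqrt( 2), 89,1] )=[-96*sqrt (3 ), - 9*sqrt( 5 ),- 9, sqrt( 14 )/14  ,  sqrt( 6 ) /6, 1, sqrt(7),sqrt( 7), sqrt( 10),sqrt(17), 3*sqrt(2), 3*sqrt ( 2), 55/2,10*sqrt(10 ),72,89 , 93 ] 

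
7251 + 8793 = 16044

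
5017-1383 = 3634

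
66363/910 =72 + 843/910 = 72.93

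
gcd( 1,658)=1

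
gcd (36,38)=2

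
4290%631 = 504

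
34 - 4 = 30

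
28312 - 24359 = 3953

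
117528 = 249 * 472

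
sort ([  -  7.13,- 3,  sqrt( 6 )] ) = [ - 7.13,  -  3, sqrt( 6)]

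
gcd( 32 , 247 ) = 1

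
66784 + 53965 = 120749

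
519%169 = 12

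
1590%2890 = 1590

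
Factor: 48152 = 2^3  *13^1 * 463^1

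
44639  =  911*49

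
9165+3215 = 12380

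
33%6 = 3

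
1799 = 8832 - 7033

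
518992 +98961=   617953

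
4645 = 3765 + 880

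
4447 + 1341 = 5788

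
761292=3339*228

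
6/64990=3/32495 = 0.00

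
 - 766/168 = - 383/84= - 4.56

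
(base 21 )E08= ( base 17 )146b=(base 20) F92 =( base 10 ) 6182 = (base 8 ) 14046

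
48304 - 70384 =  - 22080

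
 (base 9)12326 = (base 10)8286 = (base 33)7k3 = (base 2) 10000001011110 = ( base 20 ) 10E6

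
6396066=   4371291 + 2024775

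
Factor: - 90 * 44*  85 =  - 336600=- 2^3*3^2*5^2* 11^1 * 17^1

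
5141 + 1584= 6725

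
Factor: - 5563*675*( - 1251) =4697536275 = 3^5*5^2*139^1*5563^1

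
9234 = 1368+7866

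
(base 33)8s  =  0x124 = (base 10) 292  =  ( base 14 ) 16C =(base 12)204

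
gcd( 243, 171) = 9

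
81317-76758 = 4559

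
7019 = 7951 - 932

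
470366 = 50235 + 420131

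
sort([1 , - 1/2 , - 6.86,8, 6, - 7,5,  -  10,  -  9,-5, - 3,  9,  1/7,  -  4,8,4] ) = [ -10,-9, -7, - 6.86, - 5 , - 4,-3, - 1/2, 1/7,1,4, 5, 6,8,8, 9] 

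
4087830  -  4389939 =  - 302109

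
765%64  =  61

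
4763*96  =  457248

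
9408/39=241 + 3/13 = 241.23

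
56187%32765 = 23422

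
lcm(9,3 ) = 9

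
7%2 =1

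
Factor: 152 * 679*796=82153568= 2^5 *7^1*19^1*97^1 *199^1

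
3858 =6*643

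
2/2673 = 2/2673 = 0.00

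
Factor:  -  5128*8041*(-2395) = 98756023960 = 2^3*5^1*11^1*17^1*43^1*479^1*641^1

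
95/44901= 95/44901 = 0.00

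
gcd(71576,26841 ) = 8947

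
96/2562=16/427 = 0.04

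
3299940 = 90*36666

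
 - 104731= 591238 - 695969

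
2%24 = 2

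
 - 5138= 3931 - 9069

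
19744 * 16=315904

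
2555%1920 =635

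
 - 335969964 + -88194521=  -  424164485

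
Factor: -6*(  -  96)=2^6*3^2 = 576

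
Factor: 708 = 2^2*3^1*59^1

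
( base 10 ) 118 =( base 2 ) 1110110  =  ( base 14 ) 86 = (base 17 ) 6g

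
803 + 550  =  1353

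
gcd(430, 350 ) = 10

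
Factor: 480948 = 2^2*3^1*13^1*3083^1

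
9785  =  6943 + 2842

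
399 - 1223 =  - 824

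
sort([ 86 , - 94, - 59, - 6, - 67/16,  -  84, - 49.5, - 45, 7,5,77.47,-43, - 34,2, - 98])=[ - 98, - 94,-84, - 59,-49.5, - 45, - 43,-34, - 6, - 67/16,2, 5,7, 77.47,  86]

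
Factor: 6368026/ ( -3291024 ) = - 2^(-3 )*3^(-1)*7^1*11^( -1)* 23^(-1)*271^(-1 )*454859^1 = - 3184013/1645512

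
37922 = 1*37922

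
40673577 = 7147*5691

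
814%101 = 6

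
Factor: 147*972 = 2^2*3^6*7^2 = 142884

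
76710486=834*91979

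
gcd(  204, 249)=3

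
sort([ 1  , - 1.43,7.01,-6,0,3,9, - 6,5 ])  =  [ - 6,-6,  -  1.43, 0, 1, 3,5,7.01,  9 ] 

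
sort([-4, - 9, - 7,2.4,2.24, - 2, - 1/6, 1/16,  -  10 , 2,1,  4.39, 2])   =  [  -  10, -9,  -  7, - 4, - 2, -1/6, 1/16,1, 2, 2,  2.24,2.4, 4.39]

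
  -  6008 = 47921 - 53929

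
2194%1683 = 511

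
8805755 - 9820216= - 1014461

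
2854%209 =137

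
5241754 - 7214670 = -1972916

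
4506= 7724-3218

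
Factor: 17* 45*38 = 29070 = 2^1*3^2*5^1*17^1*19^1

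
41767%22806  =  18961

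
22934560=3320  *6908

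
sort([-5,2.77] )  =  [  -  5,2.77 ]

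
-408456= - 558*732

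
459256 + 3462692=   3921948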